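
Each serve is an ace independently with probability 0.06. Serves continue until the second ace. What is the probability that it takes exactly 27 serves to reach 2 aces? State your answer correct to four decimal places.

0.0199

Y = trial on which the second success occurs; negative binomial, r=2, p=0.06.
P(Y=27) = C(26,1) · p^2 · (1−p)^25
= 26 · 0.0036 · 0.21291 = 0.019928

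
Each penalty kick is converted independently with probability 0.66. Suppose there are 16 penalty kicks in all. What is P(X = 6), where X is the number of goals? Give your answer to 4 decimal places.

0.0137

X ~ Binomial(n=16, p=0.66).
P(X=6) = C(16,6) · p^6 · (1−p)^10
= 8008 · 0.082654 · 2.0644e-05 = 0.013664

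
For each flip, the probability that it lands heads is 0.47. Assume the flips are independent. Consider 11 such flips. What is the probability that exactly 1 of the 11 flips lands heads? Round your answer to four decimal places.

0.0090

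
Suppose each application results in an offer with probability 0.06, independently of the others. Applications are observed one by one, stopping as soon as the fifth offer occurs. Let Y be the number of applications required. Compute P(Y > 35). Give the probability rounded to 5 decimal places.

Needing more than 35 applications ⇔ fewer than 5 successes in the first 35. With X ~ Binomial(35, 0.06), P(Y > 35) = P(X ≤ 4).
  k=0: C(35,0)·0.06^0·0.94^35 = 0.1146766
  k=1: C(35,1)·0.06^1·0.94^34 = 0.2561924
  k=2: C(35,2)·0.06^2·0.94^33 = 0.2779961
  k=3: C(35,3)·0.06^3·0.94^32 = 0.1951887
  k=4: C(35,4)·0.06^4·0.94^31 = 0.0996708
P(X ≤ 4) = 0.9437247

0.94372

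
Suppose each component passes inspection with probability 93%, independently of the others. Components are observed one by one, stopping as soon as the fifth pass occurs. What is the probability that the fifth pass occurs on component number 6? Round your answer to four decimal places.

Y = trial on which the fifth success occurs; negative binomial, r=5, p=0.93.
P(Y=6) = C(5,4) · p^5 · (1−p)^1
= 5 · 0.69569 · 0.07 = 0.243491

0.2435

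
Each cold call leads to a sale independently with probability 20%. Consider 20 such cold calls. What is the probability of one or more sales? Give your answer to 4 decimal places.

0.9885

P(at least one) = 1 − P(none) = 1 − (1 − 0.20)^20
= 1 − 0.011529 = 0.988471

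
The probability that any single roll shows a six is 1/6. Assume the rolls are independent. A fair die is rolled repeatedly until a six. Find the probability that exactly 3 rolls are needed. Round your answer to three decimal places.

0.116

Geometric (trials to first success), p = 0.166667.
P(Y = 3) = (1−p)^2 · p = 0.69444 · 0.166667 = 0.11574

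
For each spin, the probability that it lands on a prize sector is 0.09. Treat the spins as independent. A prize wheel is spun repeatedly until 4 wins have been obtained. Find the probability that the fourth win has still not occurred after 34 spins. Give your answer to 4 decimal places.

0.6333

Needing more than 34 spins ⇔ fewer than 4 successes in the first 34. With X ~ Binomial(34, 0.09), P(Y > 34) = P(X ≤ 3).
  k=0: C(34,0)·0.09^0·0.91^34 = 0.040496
  k=1: C(34,1)·0.09^1·0.91^33 = 0.136172
  k=2: C(34,2)·0.09^2·0.91^32 = 0.222215
  k=3: C(34,3)·0.09^3·0.91^31 = 0.234424
P(X ≤ 3) = 0.633306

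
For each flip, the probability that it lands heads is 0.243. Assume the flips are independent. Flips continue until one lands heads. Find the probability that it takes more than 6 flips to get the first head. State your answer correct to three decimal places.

Y = number of flips to the first success; geometric, p = 0.243.
P(Y > 6) = P(first 6 all fail) = (1−p)^6 = 0.18818

0.188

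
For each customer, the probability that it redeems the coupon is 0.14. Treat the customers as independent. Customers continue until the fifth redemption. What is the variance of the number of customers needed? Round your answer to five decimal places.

219.38776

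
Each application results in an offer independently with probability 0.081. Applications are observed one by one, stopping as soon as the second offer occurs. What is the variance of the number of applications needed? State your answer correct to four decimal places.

280.1402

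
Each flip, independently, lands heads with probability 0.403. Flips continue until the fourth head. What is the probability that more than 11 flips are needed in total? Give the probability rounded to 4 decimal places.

Needing more than 11 flips ⇔ fewer than 4 successes in the first 11. With X ~ Binomial(11, 0.403), P(Y > 11) = P(X ≤ 3).
  k=0: C(11,0)·0.403^0·0.597^11 = 0.003433
  k=1: C(11,1)·0.403^1·0.597^10 = 0.025494
  k=2: C(11,2)·0.403^2·0.597^9 = 0.086048
  k=3: C(11,3)·0.403^3·0.597^8 = 0.174258
P(X ≤ 3) = 0.289234

0.2892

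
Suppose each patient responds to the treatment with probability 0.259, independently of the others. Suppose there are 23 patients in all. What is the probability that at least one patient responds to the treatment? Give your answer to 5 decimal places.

P(at least one) = 1 − P(none) = 1 − (1 − 0.259)^23
= 1 − 0.0010135 = 0.9989865

0.99899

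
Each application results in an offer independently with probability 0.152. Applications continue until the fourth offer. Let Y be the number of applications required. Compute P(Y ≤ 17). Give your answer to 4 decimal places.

0.2522

Finishing within 17 applications ⇔ at least 4 successes in the first 17. With X ~ Binomial(17, 0.152), P(Y ≤ 17) = 1 − P(X ≤ 3).
  k=0: C(17,0)·0.152^0·0.848^17 = 0.060636
  k=1: C(17,1)·0.152^1·0.848^16 = 0.184768
  k=2: C(17,2)·0.152^2·0.848^15 = 0.264950
  k=3: C(17,3)·0.152^3·0.848^14 = 0.237455
1 − 0.747809 = 0.252191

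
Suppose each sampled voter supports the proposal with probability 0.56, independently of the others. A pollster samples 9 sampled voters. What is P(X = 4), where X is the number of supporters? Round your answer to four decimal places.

0.2044

X ~ Binomial(n=9, p=0.56).
P(X=4) = C(9,4) · p^4 · (1−p)^5
= 126 · 0.098345 · 0.016492 = 0.204355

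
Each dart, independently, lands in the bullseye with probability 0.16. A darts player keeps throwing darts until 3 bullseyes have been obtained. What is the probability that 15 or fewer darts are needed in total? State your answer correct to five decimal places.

0.43922

Finishing within 15 darts ⇔ at least 3 successes in the first 15. With X ~ Binomial(15, 0.16), P(Y ≤ 15) = 1 − P(X ≤ 2).
  k=0: C(15,0)·0.16^0·0.84^15 = 0.0731458
  k=1: C(15,1)·0.16^1·0.84^14 = 0.2089880
  k=2: C(15,2)·0.16^2·0.84^13 = 0.2786506
1 − 0.5607843 = 0.4392157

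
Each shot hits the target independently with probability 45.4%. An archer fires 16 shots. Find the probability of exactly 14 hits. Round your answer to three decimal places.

0.001

X ~ Binomial(n=16, p=0.454).
P(X=14) = C(16,14) · p^14 · (1−p)^2
= 120 · 1.5805e-05 · 0.29812 = 0.00057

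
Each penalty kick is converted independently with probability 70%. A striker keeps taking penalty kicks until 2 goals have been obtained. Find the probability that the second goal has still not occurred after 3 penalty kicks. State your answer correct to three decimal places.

Needing more than 3 penalty kicks ⇔ fewer than 2 successes in the first 3. With X ~ Binomial(3, 0.70), P(Y > 3) = P(X ≤ 1).
  k=0: C(3,0)·0.70^0·0.30^3 = 0.02700
  k=1: C(3,1)·0.70^1·0.30^2 = 0.18900
P(X ≤ 1) = 0.21600

0.216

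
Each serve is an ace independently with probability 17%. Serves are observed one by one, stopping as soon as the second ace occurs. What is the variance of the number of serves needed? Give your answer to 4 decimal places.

57.4394

Y = total serves until the second success; negative binomial with r=2, p=0.17.
Var(Y) = r(1−p)/p² = 2·0.83 / 0.17² = 57.439446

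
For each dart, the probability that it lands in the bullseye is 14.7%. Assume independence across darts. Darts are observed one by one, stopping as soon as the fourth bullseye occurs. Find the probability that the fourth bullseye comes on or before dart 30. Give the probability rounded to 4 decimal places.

0.6619

Finishing within 30 darts ⇔ at least 4 successes in the first 30. With X ~ Binomial(30, 0.147), P(Y ≤ 30) = 1 − P(X ≤ 3).
  k=0: C(30,0)·0.147^0·0.853^30 = 0.008481
  k=1: C(30,1)·0.147^1·0.853^29 = 0.043849
  k=2: C(30,2)·0.147^2·0.853^28 = 0.109571
  k=3: C(30,3)·0.147^3·0.853^27 = 0.176239
1 − 0.338141 = 0.661859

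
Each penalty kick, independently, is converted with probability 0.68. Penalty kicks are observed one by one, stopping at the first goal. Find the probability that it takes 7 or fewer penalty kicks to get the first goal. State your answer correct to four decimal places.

0.9997

Y = number of penalty kicks to the first success; geometric, p = 0.68.
P(Y ≤ 7) = 1 − (1−p)^7 = 1 − 0.000344 = 0.999656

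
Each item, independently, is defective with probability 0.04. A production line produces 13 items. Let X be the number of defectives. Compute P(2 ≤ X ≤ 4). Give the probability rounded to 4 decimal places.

0.0931

X ~ Binomial(13, 0.04); P(2 ≤ X ≤ 4) = Σ C(13,k) p^k (1−p)^(13−k) over k:
  k=2: C(13,2)·0.04^2·0.96^11 = 0.079652
  k=3: C(13,3)·0.04^3·0.96^10 = 0.012169
  k=4: C(13,4)·0.04^4·0.96^9 = 0.001268
Total = 0.093089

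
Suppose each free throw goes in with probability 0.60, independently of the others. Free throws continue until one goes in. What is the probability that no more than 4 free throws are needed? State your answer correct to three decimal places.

Y = number of free throws to the first success; geometric, p = 0.60.
P(Y ≤ 4) = 1 − (1−p)^4 = 1 − 0.02560 = 0.97440

0.974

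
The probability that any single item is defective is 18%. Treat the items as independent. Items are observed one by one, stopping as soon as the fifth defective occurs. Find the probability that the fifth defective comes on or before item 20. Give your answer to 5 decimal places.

0.28488

Finishing within 20 items ⇔ at least 5 successes in the first 20. With X ~ Binomial(20, 0.18), P(Y ≤ 20) = 1 − P(X ≤ 4).
  k=0: C(20,0)·0.18^0·0.82^20 = 0.0188920
  k=1: C(20,1)·0.18^1·0.82^19 = 0.0829403
  k=2: C(20,2)·0.18^2·0.82^18 = 0.1729609
  k=3: C(20,3)·0.18^3·0.82^17 = 0.2278022
  k=4: C(20,4)·0.18^4·0.82^16 = 0.2125228
1 − 0.7151181 = 0.2848819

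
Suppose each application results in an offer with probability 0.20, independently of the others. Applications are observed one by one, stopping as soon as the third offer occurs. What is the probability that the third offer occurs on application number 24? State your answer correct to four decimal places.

Y = trial on which the third success occurs; negative binomial, r=3, p=0.20.
P(Y=24) = C(23,2) · p^3 · (1−p)^21
= 253 · 0.008 · 0.0092234 = 0.018668

0.0187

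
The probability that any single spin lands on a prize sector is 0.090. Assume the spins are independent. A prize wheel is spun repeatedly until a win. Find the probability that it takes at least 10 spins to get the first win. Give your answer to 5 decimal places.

0.42793

Y = number of spins to the first success; geometric, p = 0.09.
P(Y > 9) = P(first 9 all fail) = (1−p)^9 = 0.4279298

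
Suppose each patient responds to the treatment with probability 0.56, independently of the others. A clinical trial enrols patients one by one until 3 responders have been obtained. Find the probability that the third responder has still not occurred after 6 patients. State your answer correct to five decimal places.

Needing more than 6 patients ⇔ fewer than 3 successes in the first 6. With X ~ Binomial(6, 0.56), P(Y > 6) = P(X ≤ 2).
  k=0: C(6,0)·0.56^0·0.44^6 = 0.0072563
  k=1: C(6,1)·0.56^1·0.44^5 = 0.0554119
  k=2: C(6,2)·0.56^2·0.44^4 = 0.1763104
P(X ≤ 2) = 0.2389786

0.23898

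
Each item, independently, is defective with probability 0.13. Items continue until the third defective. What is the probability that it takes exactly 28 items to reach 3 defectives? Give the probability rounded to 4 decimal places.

Y = trial on which the third success occurs; negative binomial, r=3, p=0.13.
P(Y=28) = C(27,2) · p^3 · (1−p)^25
= 351 · 0.002197 · 0.03076 = 0.023720

0.0237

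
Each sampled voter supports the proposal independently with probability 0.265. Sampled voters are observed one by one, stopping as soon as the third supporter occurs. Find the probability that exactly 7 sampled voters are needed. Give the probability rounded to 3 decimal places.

Y = trial on which the third success occurs; negative binomial, r=3, p=0.265.
P(Y=7) = C(6,2) · p^3 · (1−p)^4
= 15 · 0.01861 · 0.29184 = 0.08147

0.081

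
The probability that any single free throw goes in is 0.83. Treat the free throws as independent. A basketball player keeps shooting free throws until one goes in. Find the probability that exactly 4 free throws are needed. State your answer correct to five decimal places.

Geometric (trials to first success), p = 0.83.
P(Y = 4) = (1−p)^3 · p = 0.004913 · 0.83 = 0.0040778

0.00408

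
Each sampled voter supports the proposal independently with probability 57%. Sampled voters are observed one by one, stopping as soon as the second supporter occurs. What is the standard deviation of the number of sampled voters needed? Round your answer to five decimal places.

1.62695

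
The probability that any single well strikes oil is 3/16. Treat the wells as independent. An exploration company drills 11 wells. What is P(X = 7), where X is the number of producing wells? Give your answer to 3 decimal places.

0.001

X ~ Binomial(n=11, p=0.1875).
P(X=7) = C(11,7) · p^7 · (1−p)^4
= 330 · 8.1472e-06 · 0.43581 = 0.00117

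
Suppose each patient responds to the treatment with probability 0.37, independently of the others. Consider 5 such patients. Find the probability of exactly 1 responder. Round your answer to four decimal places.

0.2914

X ~ Binomial(n=5, p=0.37).
P(X=1) = C(5,1) · p^1 · (1−p)^4
= 5 · 0.37 · 0.15753 = 0.291430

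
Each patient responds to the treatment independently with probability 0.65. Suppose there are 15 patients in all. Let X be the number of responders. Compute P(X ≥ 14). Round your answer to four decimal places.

X ~ Binomial(15, 0.65); P(X ≥ 14) = Σ C(15,k) p^k (1−p)^(15−k) over k:
  k=14: C(15,14)·0.65^14·0.35^1 = 0.012617
  k=15: C(15,15)·0.65^15·0.35^0 = 0.001562
Total = 0.014179

0.0142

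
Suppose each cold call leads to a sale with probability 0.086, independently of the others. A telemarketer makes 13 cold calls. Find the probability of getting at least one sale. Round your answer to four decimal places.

P(at least one) = 1 − P(none) = 1 − (1 − 0.086)^13
= 1 − 0.310671 = 0.689329

0.6893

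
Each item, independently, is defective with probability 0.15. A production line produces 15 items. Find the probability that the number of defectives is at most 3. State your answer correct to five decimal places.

X ~ Binomial(15, 0.15); P(X ≤ 3) = Σ C(15,k) p^k (1−p)^(15−k) over k:
  k=0: C(15,0)·0.15^0·0.85^15 = 0.0873542
  k=1: C(15,1)·0.15^1·0.85^14 = 0.2312318
  k=2: C(15,2)·0.15^2·0.85^13 = 0.2856392
  k=3: C(15,3)·0.15^3·0.85^12 = 0.2184300
Total = 0.8226552

0.82266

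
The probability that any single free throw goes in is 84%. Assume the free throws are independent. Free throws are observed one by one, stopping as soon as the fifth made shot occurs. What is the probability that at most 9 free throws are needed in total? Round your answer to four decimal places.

0.9925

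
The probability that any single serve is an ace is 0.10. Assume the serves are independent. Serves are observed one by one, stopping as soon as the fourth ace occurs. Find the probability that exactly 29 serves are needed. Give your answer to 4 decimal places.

0.0235

Y = trial on which the fourth success occurs; negative binomial, r=4, p=0.10.
P(Y=29) = C(28,3) · p^4 · (1−p)^25
= 3276 · 0.0001 · 0.07179 = 0.023518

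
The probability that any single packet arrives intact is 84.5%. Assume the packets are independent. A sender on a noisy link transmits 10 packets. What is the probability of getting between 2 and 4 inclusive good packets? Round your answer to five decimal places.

0.00165

X ~ Binomial(10, 0.845); P(2 ≤ X ≤ 4) = Σ C(10,k) p^k (1−p)^(10−k) over k:
  k=2: C(10,2)·0.845^2·0.155^8 = 0.0000107
  k=3: C(10,3)·0.845^3·0.155^7 = 0.0001556
  k=4: C(10,4)·0.845^4·0.155^6 = 0.0014847
Total = 0.0016510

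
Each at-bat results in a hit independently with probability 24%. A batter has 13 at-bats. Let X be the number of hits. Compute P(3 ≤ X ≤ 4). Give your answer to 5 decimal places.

0.45484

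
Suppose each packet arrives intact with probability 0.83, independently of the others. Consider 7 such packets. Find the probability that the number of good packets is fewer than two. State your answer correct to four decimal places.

0.0001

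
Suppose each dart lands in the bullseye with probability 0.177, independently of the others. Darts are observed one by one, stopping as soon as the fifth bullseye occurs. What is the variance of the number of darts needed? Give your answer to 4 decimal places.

131.3480

Y = total darts until the fifth success; negative binomial with r=5, p=0.177.
Var(Y) = r(1−p)/p² = 5·0.823 / 0.177² = 131.347952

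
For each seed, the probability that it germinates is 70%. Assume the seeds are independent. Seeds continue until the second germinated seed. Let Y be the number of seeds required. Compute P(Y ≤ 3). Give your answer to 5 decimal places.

0.78400

Finishing within 3 seeds ⇔ at least 2 successes in the first 3. With X ~ Binomial(3, 0.70), P(Y ≤ 3) = 1 − P(X ≤ 1).
  k=0: C(3,0)·0.70^0·0.30^3 = 0.0270000
  k=1: C(3,1)·0.70^1·0.30^2 = 0.1890000
1 − 0.2160000 = 0.7840000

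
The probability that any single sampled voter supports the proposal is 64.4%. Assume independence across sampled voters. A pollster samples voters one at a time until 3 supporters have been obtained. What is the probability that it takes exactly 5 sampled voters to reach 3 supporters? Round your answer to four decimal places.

0.2031

Y = trial on which the third success occurs; negative binomial, r=3, p=0.644.
P(Y=5) = C(4,2) · p^3 · (1−p)^2
= 6 · 0.26709 · 0.12674 = 0.203099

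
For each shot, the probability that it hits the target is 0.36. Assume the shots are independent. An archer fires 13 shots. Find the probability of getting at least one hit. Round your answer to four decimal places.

P(at least one) = 1 − P(none) = 1 − (1 − 0.36)^13
= 1 − 0.003022 = 0.996978

0.9970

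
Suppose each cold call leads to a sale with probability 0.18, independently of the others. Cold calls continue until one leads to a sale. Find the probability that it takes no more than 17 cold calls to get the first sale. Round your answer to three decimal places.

0.966

Y = number of cold calls to the first success; geometric, p = 0.18.
P(Y ≤ 17) = 1 − (1−p)^17 = 1 − 0.03426 = 0.96574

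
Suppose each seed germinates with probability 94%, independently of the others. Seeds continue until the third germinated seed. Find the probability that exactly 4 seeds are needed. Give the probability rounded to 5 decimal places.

0.14951

Y = trial on which the third success occurs; negative binomial, r=3, p=0.94.
P(Y=4) = C(3,2) · p^3 · (1−p)^1
= 3 · 0.83058 · 0.06 = 0.1495051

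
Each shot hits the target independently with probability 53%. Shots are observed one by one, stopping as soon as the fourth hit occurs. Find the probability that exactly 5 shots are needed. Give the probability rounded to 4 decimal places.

Y = trial on which the fourth success occurs; negative binomial, r=4, p=0.53.
P(Y=5) = C(4,3) · p^4 · (1−p)^1
= 4 · 0.078905 · 0.47 = 0.148341

0.1483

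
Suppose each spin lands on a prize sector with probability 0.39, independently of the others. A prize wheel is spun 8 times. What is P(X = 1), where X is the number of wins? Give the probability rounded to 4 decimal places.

X ~ Binomial(n=8, p=0.39).
P(X=1) = C(8,1) · p^1 · (1−p)^7
= 8 · 0.39 · 0.031427 = 0.098054

0.0981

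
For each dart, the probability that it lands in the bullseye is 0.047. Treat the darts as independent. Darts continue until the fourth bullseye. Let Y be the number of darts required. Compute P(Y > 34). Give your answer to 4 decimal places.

Needing more than 34 darts ⇔ fewer than 4 successes in the first 34. With X ~ Binomial(34, 0.047), P(Y > 34) = P(X ≤ 3).
  k=0: C(34,0)·0.047^0·0.953^34 = 0.194607
  k=1: C(34,1)·0.047^1·0.953^33 = 0.326319
  k=2: C(34,2)·0.047^2·0.953^32 = 0.265541
  k=3: C(34,3)·0.047^3·0.953^31 = 0.139690
P(X ≤ 3) = 0.926157

0.9262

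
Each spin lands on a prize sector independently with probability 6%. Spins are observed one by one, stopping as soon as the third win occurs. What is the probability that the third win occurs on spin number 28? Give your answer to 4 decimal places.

Y = trial on which the third success occurs; negative binomial, r=3, p=0.06.
P(Y=28) = C(27,2) · p^3 · (1−p)^25
= 351 · 0.000216 · 0.21291 = 0.016142

0.0161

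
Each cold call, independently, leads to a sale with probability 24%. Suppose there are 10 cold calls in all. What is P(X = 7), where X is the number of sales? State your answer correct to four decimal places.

0.0024

X ~ Binomial(n=10, p=0.24).
P(X=7) = C(10,7) · p^7 · (1−p)^3
= 120 · 4.5865e-05 · 0.43898 = 0.002416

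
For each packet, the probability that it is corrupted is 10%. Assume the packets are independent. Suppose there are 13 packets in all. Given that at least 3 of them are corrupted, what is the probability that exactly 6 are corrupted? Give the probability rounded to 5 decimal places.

X ~ Binomial(13, 0.10). Want P(X=6 | X≥3) = P(X=6) / P(X≥3).
P(X=6) = C(13,6)·0.10^6·0.90^7 = 0.0008208
P(X≥3) = 1 − 0.2541866 − 0.3671584 − 0.2447723 = 0.1338828
Ratio = 0.0008208 / 0.1338828 = 0.0061304

0.00613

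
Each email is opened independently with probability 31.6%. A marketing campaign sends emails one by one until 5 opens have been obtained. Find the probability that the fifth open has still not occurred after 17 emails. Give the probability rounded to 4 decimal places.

0.3350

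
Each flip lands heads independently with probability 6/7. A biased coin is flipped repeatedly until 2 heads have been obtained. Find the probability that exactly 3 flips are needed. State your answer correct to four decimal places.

Y = trial on which the second success occurs; negative binomial, r=2, p=0.857143.
P(Y=3) = C(2,1) · p^2 · (1−p)^1
= 2 · 0.73469 · 0.14286 = 0.209913

0.2099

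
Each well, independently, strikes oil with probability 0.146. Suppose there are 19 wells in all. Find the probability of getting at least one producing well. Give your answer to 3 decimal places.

0.950

P(at least one) = 1 − P(none) = 1 − (1 − 0.146)^19
= 1 − 0.04985 = 0.95015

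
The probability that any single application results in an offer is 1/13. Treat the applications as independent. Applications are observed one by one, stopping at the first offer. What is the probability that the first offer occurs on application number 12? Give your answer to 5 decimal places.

Geometric (trials to first success), p = 0.076923.
P(Y = 12) = (1−p)^11 · p = 0.41459 · 0.076923 = 0.0318914

0.03189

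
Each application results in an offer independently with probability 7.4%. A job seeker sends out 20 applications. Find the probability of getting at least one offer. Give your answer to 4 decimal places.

0.7851

P(at least one) = 1 − P(none) = 1 − (1 − 0.074)^20
= 1 − 0.214892 = 0.785108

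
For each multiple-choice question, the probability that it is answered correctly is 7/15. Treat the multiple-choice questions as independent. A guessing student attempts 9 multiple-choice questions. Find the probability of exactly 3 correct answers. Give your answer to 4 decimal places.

X ~ Binomial(n=9, p=0.466667).
P(X=3) = C(9,3) · p^3 · (1−p)^6
= 84 · 0.10163 · 0.023014 = 0.196468

0.1965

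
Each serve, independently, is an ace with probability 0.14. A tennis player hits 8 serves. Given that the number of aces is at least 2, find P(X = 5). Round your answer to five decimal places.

X ~ Binomial(8, 0.14). Want P(X=5 | X≥2) = P(X=5) / P(X≥2).
P(X=5) = C(8,5)·0.14^5·0.86^3 = 0.0019157
P(X≥2) = 1 − 0.2992179 − 0.3896792 = 0.3111029
Ratio = 0.0019157 / 0.3111029 = 0.0061577

0.00616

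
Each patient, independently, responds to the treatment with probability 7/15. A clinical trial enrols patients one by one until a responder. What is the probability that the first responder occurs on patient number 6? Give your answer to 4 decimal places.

Geometric (trials to first success), p = 0.466667.
P(Y = 6) = (1−p)^5 · p = 0.043151 · 0.466667 = 0.020137

0.0201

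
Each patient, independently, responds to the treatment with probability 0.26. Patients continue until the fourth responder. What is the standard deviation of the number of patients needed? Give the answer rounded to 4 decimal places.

6.6172

Y = total patients until the fourth success; negative binomial with r=4, p=0.26.
SD(Y) = √[r(1−p)/p²] = √(43.786982) = 6.617173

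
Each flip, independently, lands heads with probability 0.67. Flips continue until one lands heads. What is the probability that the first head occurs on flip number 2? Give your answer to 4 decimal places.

Geometric (trials to first success), p = 0.67.
P(Y = 2) = (1−p)^1 · p = 0.33 · 0.67 = 0.221100

0.2211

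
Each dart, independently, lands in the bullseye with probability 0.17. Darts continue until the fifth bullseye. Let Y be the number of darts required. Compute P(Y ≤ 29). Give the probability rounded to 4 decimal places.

Finishing within 29 darts ⇔ at least 5 successes in the first 29. With X ~ Binomial(29, 0.17), P(Y ≤ 29) = 1 − P(X ≤ 4).
  k=0: C(29,0)·0.17^0·0.83^29 = 0.004501
  k=1: C(29,1)·0.17^1·0.83^28 = 0.026732
  k=2: C(29,2)·0.17^2·0.83^27 = 0.076654
  k=3: C(29,3)·0.17^3·0.83^26 = 0.141301
  k=4: C(29,4)·0.17^4·0.83^25 = 0.188118
1 − 0.437305 = 0.562695

0.5627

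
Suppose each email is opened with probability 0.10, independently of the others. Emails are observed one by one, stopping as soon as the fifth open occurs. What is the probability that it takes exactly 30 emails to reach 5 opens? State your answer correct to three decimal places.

0.017

Y = trial on which the fifth success occurs; negative binomial, r=5, p=0.10.
P(Y=30) = C(29,4) · p^5 · (1−p)^25
= 23751 · 1e-05 · 0.07179 = 0.01705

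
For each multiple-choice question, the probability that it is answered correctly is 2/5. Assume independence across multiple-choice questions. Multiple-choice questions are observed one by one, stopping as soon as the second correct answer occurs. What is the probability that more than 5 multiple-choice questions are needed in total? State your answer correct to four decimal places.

Needing more than 5 multiple-choice questions ⇔ fewer than 2 successes in the first 5. With X ~ Binomial(5, 0.40), P(Y > 5) = P(X ≤ 1).
  k=0: C(5,0)·0.40^0·0.60^5 = 0.077760
  k=1: C(5,1)·0.40^1·0.60^4 = 0.259200
P(X ≤ 1) = 0.336960

0.3370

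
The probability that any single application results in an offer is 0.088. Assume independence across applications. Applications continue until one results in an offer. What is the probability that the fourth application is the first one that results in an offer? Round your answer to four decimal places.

Geometric (trials to first success), p = 0.088.
P(Y = 4) = (1−p)^3 · p = 0.75855 · 0.088 = 0.066752

0.0668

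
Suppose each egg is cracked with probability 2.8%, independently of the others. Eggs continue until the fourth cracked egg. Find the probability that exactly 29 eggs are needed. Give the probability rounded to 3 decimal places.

Y = trial on which the fourth success occurs; negative binomial, r=4, p=0.028.
P(Y=29) = C(28,3) · p^4 · (1−p)^25
= 3276 · 6.1466e-07 · 0.49165 = 0.00099

0.001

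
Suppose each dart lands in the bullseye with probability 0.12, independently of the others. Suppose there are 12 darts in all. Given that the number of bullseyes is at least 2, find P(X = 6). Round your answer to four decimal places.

X ~ Binomial(12, 0.12). Want P(X=6 | X≥2) = P(X=6) / P(X≥2).
P(X=6) = C(12,6)·0.12^6·0.88^6 = 0.001281
P(X≥2) = 1 − 0.215671 − 0.352916 = 0.431412
Ratio = 0.001281 / 0.431412 = 0.002970

0.0030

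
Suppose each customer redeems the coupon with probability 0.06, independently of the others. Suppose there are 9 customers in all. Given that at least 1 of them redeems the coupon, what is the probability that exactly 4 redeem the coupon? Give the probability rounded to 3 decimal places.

0.003

X ~ Binomial(9, 0.06). Want P(X=4 | X≥1) = P(X=4) / P(X≥1).
P(X=4) = C(9,4)·0.06^4·0.94^5 = 0.00120
P(X≥1) = 1 − 0.57299 = 0.42701
Ratio = 0.00120 / 0.42701 = 0.00281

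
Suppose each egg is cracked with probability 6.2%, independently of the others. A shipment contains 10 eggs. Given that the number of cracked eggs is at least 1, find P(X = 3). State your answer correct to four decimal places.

X ~ Binomial(10, 0.062). Want P(X=3 | X≥1) = P(X=3) / P(X≥1).
P(X=3) = C(10,3)·0.062^3·0.938^7 = 0.018272
P(X≥1) = 1 − 0.527264 = 0.472736
Ratio = 0.018272 / 0.472736 = 0.038651

0.0387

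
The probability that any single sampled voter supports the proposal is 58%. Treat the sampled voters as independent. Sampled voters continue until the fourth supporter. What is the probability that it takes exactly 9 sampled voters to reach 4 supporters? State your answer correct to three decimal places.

0.083

Y = trial on which the fourth success occurs; negative binomial, r=4, p=0.58.
P(Y=9) = C(8,3) · p^4 · (1−p)^5
= 56 · 0.11316 · 0.013069 = 0.08282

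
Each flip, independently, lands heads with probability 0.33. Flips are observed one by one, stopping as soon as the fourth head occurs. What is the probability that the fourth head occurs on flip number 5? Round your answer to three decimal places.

Y = trial on which the fourth success occurs; negative binomial, r=4, p=0.33.
P(Y=5) = C(4,3) · p^4 · (1−p)^1
= 4 · 0.011859 · 0.67 = 0.03178

0.032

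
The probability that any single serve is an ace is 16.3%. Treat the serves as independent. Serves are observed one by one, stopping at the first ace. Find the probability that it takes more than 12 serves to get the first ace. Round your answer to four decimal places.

Y = number of serves to the first success; geometric, p = 0.163.
P(Y > 12) = P(first 12 all fail) = (1−p)^12 = 0.118224

0.1182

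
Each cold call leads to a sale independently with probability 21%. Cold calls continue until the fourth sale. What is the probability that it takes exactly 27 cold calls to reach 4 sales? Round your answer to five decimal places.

0.02235

Y = trial on which the fourth success occurs; negative binomial, r=4, p=0.21.
P(Y=27) = C(26,3) · p^4 · (1−p)^23
= 2600 · 0.0019448 · 0.00442 = 0.0223498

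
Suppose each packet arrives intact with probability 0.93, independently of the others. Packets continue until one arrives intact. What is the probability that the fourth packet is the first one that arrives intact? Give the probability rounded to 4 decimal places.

Geometric (trials to first success), p = 0.93.
P(Y = 4) = (1−p)^3 · p = 0.000343 · 0.93 = 0.000319

0.0003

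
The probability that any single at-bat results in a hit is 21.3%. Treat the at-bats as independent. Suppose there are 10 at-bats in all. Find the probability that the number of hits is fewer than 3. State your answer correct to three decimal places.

X ~ Binomial(10, 0.213); P(X ≤ 2) = Σ C(10,k) p^k (1−p)^(10−k) over k:
  k=0: C(10,0)·0.213^0·0.787^10 = 0.09115
  k=1: C(10,1)·0.213^1·0.787^9 = 0.24669
  k=2: C(10,2)·0.213^2·0.787^8 = 0.30045
Total = 0.63829

0.638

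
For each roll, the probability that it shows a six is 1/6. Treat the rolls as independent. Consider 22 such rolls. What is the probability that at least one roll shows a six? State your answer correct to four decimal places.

P(at least one) = 1 − P(none) = 1 − (1 − 0.166667)^22
= 1 − 0.018114 = 0.981886

0.9819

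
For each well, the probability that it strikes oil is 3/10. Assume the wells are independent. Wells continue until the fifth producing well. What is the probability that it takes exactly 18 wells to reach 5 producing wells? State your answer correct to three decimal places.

0.056

Y = trial on which the fifth success occurs; negative binomial, r=5, p=0.30.
P(Y=18) = C(17,4) · p^5 · (1−p)^13
= 2380 · 0.00243 · 0.0096889 = 0.05603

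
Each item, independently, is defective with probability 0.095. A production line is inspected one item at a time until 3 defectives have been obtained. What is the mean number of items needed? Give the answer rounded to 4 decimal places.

31.5789

Y = total items until the third success; negative binomial with r=3, p=0.095.
E[Y] = r / p = 3 / 0.095 = 31.578947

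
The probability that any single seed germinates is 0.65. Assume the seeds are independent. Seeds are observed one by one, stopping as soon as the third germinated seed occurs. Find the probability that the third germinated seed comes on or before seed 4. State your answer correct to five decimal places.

0.56298

Finishing within 4 seeds ⇔ at least 3 successes in the first 4. With X ~ Binomial(4, 0.65), P(Y ≤ 4) = 1 − P(X ≤ 2).
  k=0: C(4,0)·0.65^0·0.35^4 = 0.0150063
  k=1: C(4,1)·0.65^1·0.35^3 = 0.1114750
  k=2: C(4,2)·0.65^2·0.35^2 = 0.3105375
1 − 0.4370188 = 0.5629812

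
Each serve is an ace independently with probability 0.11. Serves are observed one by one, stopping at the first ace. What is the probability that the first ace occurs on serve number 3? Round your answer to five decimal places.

0.08713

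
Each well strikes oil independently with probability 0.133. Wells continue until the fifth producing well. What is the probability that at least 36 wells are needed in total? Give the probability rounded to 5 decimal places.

Needing more than 35 wells ⇔ fewer than 5 successes in the first 35. With X ~ Binomial(35, 0.133), P(Y > 35) = P(X ≤ 4).
  k=0: C(35,0)·0.133^0·0.867^35 = 0.0067712
  k=1: C(35,1)·0.133^1·0.867^34 = 0.0363554
  k=2: C(35,2)·0.133^2·0.867^33 = 0.0948092
  k=3: C(35,3)·0.133^3·0.867^32 = 0.1599837
  k=4: C(35,4)·0.133^4·0.867^31 = 0.1963352
P(X ≤ 4) = 0.4942548

0.49425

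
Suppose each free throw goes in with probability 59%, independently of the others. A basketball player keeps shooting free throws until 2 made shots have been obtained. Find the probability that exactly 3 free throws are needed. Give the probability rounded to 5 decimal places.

Y = trial on which the second success occurs; negative binomial, r=2, p=0.59.
P(Y=3) = C(2,1) · p^2 · (1−p)^1
= 2 · 0.3481 · 0.41 = 0.2854420

0.28544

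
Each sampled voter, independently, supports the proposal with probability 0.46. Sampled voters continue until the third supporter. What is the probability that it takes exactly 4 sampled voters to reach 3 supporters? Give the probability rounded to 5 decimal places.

0.15768

Y = trial on which the third success occurs; negative binomial, r=3, p=0.46.
P(Y=4) = C(3,2) · p^3 · (1−p)^1
= 3 · 0.097336 · 0.54 = 0.1576843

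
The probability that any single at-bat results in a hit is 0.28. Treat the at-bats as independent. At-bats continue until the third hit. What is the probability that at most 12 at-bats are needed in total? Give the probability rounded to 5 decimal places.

0.69629

Finishing within 12 at-bats ⇔ at least 3 successes in the first 12. With X ~ Binomial(12, 0.28), P(Y ≤ 12) = 1 − P(X ≤ 2).
  k=0: C(12,0)·0.28^0·0.72^12 = 0.0194084
  k=1: C(12,1)·0.28^1·0.72^11 = 0.0905726
  k=2: C(12,2)·0.28^2·0.72^10 = 0.1937247
1 − 0.3037057 = 0.6962943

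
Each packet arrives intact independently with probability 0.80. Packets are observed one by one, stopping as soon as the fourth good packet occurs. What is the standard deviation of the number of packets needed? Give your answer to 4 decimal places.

1.1180

Y = total packets until the fourth success; negative binomial with r=4, p=0.80.
SD(Y) = √[r(1−p)/p²] = √(1.250000) = 1.118034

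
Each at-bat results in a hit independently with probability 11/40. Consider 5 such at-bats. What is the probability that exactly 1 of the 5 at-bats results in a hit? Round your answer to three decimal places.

0.380

X ~ Binomial(n=5, p=0.275).
P(X=1) = C(5,1) · p^1 · (1−p)^4
= 5 · 0.275 · 0.27628 = 0.37989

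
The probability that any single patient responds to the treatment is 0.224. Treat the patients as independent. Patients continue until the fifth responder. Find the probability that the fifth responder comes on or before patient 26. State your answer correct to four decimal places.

Finishing within 26 patients ⇔ at least 5 successes in the first 26. With X ~ Binomial(26, 0.224), P(Y ≤ 26) = 1 − P(X ≤ 4).
  k=0: C(26,0)·0.224^0·0.776^26 = 0.001369
  k=1: C(26,1)·0.224^1·0.776^25 = 0.010275
  k=2: C(26,2)·0.224^2·0.776^24 = 0.037073
  k=3: C(26,3)·0.224^3·0.776^23 = 0.085612
  k=4: C(26,4)·0.224^4·0.776^22 = 0.142099
1 − 0.276428 = 0.723572

0.7236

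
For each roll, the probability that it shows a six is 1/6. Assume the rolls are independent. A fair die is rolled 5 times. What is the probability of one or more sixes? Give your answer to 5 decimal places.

0.59812

P(at least one) = 1 − P(none) = 1 − (1 − 0.166667)^5
= 1 − 0.4018776 = 0.5981224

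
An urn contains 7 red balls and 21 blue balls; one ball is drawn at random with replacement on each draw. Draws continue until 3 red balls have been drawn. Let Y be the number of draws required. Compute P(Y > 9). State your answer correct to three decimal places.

0.601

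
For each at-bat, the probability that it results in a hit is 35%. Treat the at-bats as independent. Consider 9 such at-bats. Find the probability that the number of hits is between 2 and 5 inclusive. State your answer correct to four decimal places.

0.8253

X ~ Binomial(9, 0.35); P(2 ≤ X ≤ 5) = Σ C(9,k) p^k (1−p)^(9−k) over k:
  k=2: C(9,2)·0.35^2·0.65^7 = 0.216188
  k=3: C(9,3)·0.35^3·0.65^6 = 0.271621
  k=4: C(9,4)·0.35^4·0.65^5 = 0.219386
  k=5: C(9,5)·0.35^5·0.65^4 = 0.118131
Total = 0.825327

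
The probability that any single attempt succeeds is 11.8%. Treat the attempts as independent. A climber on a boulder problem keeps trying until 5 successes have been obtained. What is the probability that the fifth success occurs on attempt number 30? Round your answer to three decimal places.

Y = trial on which the fifth success occurs; negative binomial, r=5, p=0.118.
P(Y=30) = C(29,4) · p^5 · (1−p)^25
= 23751 · 2.2878e-05 · 0.043323 = 0.02354

0.024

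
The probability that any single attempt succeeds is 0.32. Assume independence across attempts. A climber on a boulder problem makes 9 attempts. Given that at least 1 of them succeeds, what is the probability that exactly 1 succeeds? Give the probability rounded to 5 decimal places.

0.13589

X ~ Binomial(9, 0.32). Want P(X=1 | X≥1) = P(X=1) / P(X≥1).
P(X=1) = C(9,1)·0.32^1·0.68^8 = 0.1316630
P(X≥1) = 1 − 0.0310871 = 0.9689129
Ratio = 0.1316630 / 0.9689129 = 0.1358874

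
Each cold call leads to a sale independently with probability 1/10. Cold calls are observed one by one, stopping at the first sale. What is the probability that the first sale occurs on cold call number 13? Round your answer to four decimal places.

0.0282

Geometric (trials to first success), p = 0.10.
P(Y = 13) = (1−p)^12 · p = 0.28243 · 0.10 = 0.028243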